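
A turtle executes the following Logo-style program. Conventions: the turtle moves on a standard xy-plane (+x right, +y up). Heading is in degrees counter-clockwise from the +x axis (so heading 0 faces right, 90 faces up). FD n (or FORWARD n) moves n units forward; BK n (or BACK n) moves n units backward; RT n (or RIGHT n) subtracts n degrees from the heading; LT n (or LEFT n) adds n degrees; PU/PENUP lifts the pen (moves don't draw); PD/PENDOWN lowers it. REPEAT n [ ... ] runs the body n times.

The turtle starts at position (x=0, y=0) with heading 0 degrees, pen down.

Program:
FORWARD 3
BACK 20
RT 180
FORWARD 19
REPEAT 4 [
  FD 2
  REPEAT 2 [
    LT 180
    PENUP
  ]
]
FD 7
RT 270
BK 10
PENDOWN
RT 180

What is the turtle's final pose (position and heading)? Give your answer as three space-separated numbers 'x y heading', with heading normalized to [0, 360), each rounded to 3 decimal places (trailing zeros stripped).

Executing turtle program step by step:
Start: pos=(0,0), heading=0, pen down
FD 3: (0,0) -> (3,0) [heading=0, draw]
BK 20: (3,0) -> (-17,0) [heading=0, draw]
RT 180: heading 0 -> 180
FD 19: (-17,0) -> (-36,0) [heading=180, draw]
REPEAT 4 [
  -- iteration 1/4 --
  FD 2: (-36,0) -> (-38,0) [heading=180, draw]
  REPEAT 2 [
    -- iteration 1/2 --
    LT 180: heading 180 -> 0
    PU: pen up
    -- iteration 2/2 --
    LT 180: heading 0 -> 180
    PU: pen up
  ]
  -- iteration 2/4 --
  FD 2: (-38,0) -> (-40,0) [heading=180, move]
  REPEAT 2 [
    -- iteration 1/2 --
    LT 180: heading 180 -> 0
    PU: pen up
    -- iteration 2/2 --
    LT 180: heading 0 -> 180
    PU: pen up
  ]
  -- iteration 3/4 --
  FD 2: (-40,0) -> (-42,0) [heading=180, move]
  REPEAT 2 [
    -- iteration 1/2 --
    LT 180: heading 180 -> 0
    PU: pen up
    -- iteration 2/2 --
    LT 180: heading 0 -> 180
    PU: pen up
  ]
  -- iteration 4/4 --
  FD 2: (-42,0) -> (-44,0) [heading=180, move]
  REPEAT 2 [
    -- iteration 1/2 --
    LT 180: heading 180 -> 0
    PU: pen up
    -- iteration 2/2 --
    LT 180: heading 0 -> 180
    PU: pen up
  ]
]
FD 7: (-44,0) -> (-51,0) [heading=180, move]
RT 270: heading 180 -> 270
BK 10: (-51,0) -> (-51,10) [heading=270, move]
PD: pen down
RT 180: heading 270 -> 90
Final: pos=(-51,10), heading=90, 4 segment(s) drawn

Answer: -51 10 90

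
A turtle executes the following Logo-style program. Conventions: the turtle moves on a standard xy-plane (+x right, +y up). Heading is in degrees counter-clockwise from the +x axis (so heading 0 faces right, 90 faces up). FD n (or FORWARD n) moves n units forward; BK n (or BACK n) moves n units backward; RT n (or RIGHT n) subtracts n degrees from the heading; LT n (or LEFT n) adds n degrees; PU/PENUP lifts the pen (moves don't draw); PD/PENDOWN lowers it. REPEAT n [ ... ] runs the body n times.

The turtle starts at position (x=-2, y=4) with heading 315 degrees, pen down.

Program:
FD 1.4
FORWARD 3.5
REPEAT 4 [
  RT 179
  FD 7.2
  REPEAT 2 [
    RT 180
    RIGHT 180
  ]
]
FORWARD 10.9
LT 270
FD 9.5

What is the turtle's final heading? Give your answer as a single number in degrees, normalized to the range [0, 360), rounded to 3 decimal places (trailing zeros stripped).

Answer: 229

Derivation:
Executing turtle program step by step:
Start: pos=(-2,4), heading=315, pen down
FD 1.4: (-2,4) -> (-1.01,3.01) [heading=315, draw]
FD 3.5: (-1.01,3.01) -> (1.465,0.535) [heading=315, draw]
REPEAT 4 [
  -- iteration 1/4 --
  RT 179: heading 315 -> 136
  FD 7.2: (1.465,0.535) -> (-3.714,5.537) [heading=136, draw]
  REPEAT 2 [
    -- iteration 1/2 --
    RT 180: heading 136 -> 316
    RT 180: heading 316 -> 136
    -- iteration 2/2 --
    RT 180: heading 136 -> 316
    RT 180: heading 316 -> 136
  ]
  -- iteration 2/4 --
  RT 179: heading 136 -> 317
  FD 7.2: (-3.714,5.537) -> (1.551,0.626) [heading=317, draw]
  REPEAT 2 [
    -- iteration 1/2 --
    RT 180: heading 317 -> 137
    RT 180: heading 137 -> 317
    -- iteration 2/2 --
    RT 180: heading 317 -> 137
    RT 180: heading 137 -> 317
  ]
  -- iteration 3/4 --
  RT 179: heading 317 -> 138
  FD 7.2: (1.551,0.626) -> (-3.799,5.444) [heading=138, draw]
  REPEAT 2 [
    -- iteration 1/2 --
    RT 180: heading 138 -> 318
    RT 180: heading 318 -> 138
    -- iteration 2/2 --
    RT 180: heading 138 -> 318
    RT 180: heading 318 -> 138
  ]
  -- iteration 4/4 --
  RT 179: heading 138 -> 319
  FD 7.2: (-3.799,5.444) -> (1.635,0.72) [heading=319, draw]
  REPEAT 2 [
    -- iteration 1/2 --
    RT 180: heading 319 -> 139
    RT 180: heading 139 -> 319
    -- iteration 2/2 --
    RT 180: heading 319 -> 139
    RT 180: heading 139 -> 319
  ]
]
FD 10.9: (1.635,0.72) -> (9.861,-6.431) [heading=319, draw]
LT 270: heading 319 -> 229
FD 9.5: (9.861,-6.431) -> (3.628,-13.6) [heading=229, draw]
Final: pos=(3.628,-13.6), heading=229, 8 segment(s) drawn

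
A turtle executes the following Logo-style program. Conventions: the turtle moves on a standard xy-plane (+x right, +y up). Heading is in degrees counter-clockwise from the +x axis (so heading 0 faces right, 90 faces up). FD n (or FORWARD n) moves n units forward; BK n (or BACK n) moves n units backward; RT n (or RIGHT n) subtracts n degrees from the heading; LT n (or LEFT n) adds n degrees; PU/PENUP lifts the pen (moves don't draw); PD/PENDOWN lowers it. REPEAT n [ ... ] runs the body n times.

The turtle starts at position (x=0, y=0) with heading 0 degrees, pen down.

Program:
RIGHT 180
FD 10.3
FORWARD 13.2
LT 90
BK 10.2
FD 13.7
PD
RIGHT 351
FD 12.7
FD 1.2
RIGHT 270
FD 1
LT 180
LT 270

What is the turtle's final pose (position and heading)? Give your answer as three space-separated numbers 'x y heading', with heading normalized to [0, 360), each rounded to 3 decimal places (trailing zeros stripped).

Answer: -20.338 -17.072 99

Derivation:
Executing turtle program step by step:
Start: pos=(0,0), heading=0, pen down
RT 180: heading 0 -> 180
FD 10.3: (0,0) -> (-10.3,0) [heading=180, draw]
FD 13.2: (-10.3,0) -> (-23.5,0) [heading=180, draw]
LT 90: heading 180 -> 270
BK 10.2: (-23.5,0) -> (-23.5,10.2) [heading=270, draw]
FD 13.7: (-23.5,10.2) -> (-23.5,-3.5) [heading=270, draw]
PD: pen down
RT 351: heading 270 -> 279
FD 12.7: (-23.5,-3.5) -> (-21.513,-16.044) [heading=279, draw]
FD 1.2: (-21.513,-16.044) -> (-21.326,-17.229) [heading=279, draw]
RT 270: heading 279 -> 9
FD 1: (-21.326,-17.229) -> (-20.338,-17.072) [heading=9, draw]
LT 180: heading 9 -> 189
LT 270: heading 189 -> 99
Final: pos=(-20.338,-17.072), heading=99, 7 segment(s) drawn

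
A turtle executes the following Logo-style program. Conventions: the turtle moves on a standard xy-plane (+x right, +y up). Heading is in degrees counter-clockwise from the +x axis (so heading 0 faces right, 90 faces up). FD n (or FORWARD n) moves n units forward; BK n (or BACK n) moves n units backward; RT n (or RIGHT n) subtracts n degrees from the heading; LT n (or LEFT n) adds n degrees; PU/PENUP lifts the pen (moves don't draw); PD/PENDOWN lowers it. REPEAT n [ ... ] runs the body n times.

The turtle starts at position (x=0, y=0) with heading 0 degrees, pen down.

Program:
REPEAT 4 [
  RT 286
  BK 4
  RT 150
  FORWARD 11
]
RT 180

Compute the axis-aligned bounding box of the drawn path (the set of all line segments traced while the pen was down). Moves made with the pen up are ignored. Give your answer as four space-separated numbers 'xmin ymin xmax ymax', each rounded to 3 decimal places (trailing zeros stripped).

Answer: -20.343 -19.543 1.559 3.417

Derivation:
Executing turtle program step by step:
Start: pos=(0,0), heading=0, pen down
REPEAT 4 [
  -- iteration 1/4 --
  RT 286: heading 0 -> 74
  BK 4: (0,0) -> (-1.103,-3.845) [heading=74, draw]
  RT 150: heading 74 -> 284
  FD 11: (-1.103,-3.845) -> (1.559,-14.518) [heading=284, draw]
  -- iteration 2/4 --
  RT 286: heading 284 -> 358
  BK 4: (1.559,-14.518) -> (-2.439,-14.379) [heading=358, draw]
  RT 150: heading 358 -> 208
  FD 11: (-2.439,-14.379) -> (-12.151,-19.543) [heading=208, draw]
  -- iteration 3/4 --
  RT 286: heading 208 -> 282
  BK 4: (-12.151,-19.543) -> (-12.983,-15.63) [heading=282, draw]
  RT 150: heading 282 -> 132
  FD 11: (-12.983,-15.63) -> (-20.343,-7.456) [heading=132, draw]
  -- iteration 4/4 --
  RT 286: heading 132 -> 206
  BK 4: (-20.343,-7.456) -> (-16.748,-5.702) [heading=206, draw]
  RT 150: heading 206 -> 56
  FD 11: (-16.748,-5.702) -> (-10.597,3.417) [heading=56, draw]
]
RT 180: heading 56 -> 236
Final: pos=(-10.597,3.417), heading=236, 8 segment(s) drawn

Segment endpoints: x in {-20.343, -16.748, -12.983, -12.151, -10.597, -2.439, -1.103, 0, 1.559}, y in {-19.543, -15.63, -14.518, -14.379, -7.456, -5.702, -3.845, 0, 3.417}
xmin=-20.343, ymin=-19.543, xmax=1.559, ymax=3.417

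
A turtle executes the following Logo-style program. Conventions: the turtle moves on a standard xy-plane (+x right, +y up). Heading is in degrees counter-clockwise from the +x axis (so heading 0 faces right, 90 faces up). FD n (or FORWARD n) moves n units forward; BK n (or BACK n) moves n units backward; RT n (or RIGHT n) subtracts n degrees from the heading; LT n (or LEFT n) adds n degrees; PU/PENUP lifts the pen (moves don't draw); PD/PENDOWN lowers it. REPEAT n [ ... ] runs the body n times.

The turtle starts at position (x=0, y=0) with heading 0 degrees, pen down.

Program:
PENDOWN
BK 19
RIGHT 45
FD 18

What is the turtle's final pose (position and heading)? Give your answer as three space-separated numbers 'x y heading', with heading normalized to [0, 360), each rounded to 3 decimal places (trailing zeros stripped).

Answer: -6.272 -12.728 315

Derivation:
Executing turtle program step by step:
Start: pos=(0,0), heading=0, pen down
PD: pen down
BK 19: (0,0) -> (-19,0) [heading=0, draw]
RT 45: heading 0 -> 315
FD 18: (-19,0) -> (-6.272,-12.728) [heading=315, draw]
Final: pos=(-6.272,-12.728), heading=315, 2 segment(s) drawn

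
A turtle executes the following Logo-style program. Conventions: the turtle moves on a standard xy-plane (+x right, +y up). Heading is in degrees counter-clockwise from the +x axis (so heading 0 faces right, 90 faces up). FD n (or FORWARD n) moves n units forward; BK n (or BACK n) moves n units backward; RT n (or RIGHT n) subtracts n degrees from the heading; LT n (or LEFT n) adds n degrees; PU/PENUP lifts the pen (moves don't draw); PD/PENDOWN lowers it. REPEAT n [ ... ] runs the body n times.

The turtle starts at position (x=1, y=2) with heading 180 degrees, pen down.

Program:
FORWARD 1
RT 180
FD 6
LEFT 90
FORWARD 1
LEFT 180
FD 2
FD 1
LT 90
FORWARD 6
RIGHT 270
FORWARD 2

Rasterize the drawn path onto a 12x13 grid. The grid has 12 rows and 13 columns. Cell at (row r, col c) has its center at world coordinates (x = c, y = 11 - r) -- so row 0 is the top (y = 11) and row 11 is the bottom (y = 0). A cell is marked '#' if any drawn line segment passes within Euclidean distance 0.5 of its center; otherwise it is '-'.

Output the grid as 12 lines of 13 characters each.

Segment 0: (1,2) -> (0,2)
Segment 1: (0,2) -> (6,2)
Segment 2: (6,2) -> (6,3)
Segment 3: (6,3) -> (6,1)
Segment 4: (6,1) -> (6,0)
Segment 5: (6,0) -> (12,-0)
Segment 6: (12,-0) -> (12,2)

Answer: -------------
-------------
-------------
-------------
-------------
-------------
-------------
-------------
------#------
#######-----#
------#-----#
------#######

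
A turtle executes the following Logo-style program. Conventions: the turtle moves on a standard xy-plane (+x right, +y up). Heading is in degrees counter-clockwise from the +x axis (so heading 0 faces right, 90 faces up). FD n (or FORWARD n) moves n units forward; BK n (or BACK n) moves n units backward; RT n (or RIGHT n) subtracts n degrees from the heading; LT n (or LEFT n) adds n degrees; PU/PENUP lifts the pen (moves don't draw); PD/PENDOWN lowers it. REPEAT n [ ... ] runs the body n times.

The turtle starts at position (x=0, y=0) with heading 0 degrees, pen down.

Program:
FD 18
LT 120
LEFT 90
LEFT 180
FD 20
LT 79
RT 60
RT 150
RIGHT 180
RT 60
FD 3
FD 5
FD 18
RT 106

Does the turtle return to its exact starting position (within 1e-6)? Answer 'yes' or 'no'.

Answer: no

Derivation:
Executing turtle program step by step:
Start: pos=(0,0), heading=0, pen down
FD 18: (0,0) -> (18,0) [heading=0, draw]
LT 120: heading 0 -> 120
LT 90: heading 120 -> 210
LT 180: heading 210 -> 30
FD 20: (18,0) -> (35.321,10) [heading=30, draw]
LT 79: heading 30 -> 109
RT 60: heading 109 -> 49
RT 150: heading 49 -> 259
RT 180: heading 259 -> 79
RT 60: heading 79 -> 19
FD 3: (35.321,10) -> (38.157,10.977) [heading=19, draw]
FD 5: (38.157,10.977) -> (42.885,12.605) [heading=19, draw]
FD 18: (42.885,12.605) -> (59.904,18.465) [heading=19, draw]
RT 106: heading 19 -> 273
Final: pos=(59.904,18.465), heading=273, 5 segment(s) drawn

Start position: (0, 0)
Final position: (59.904, 18.465)
Distance = 62.685; >= 1e-6 -> NOT closed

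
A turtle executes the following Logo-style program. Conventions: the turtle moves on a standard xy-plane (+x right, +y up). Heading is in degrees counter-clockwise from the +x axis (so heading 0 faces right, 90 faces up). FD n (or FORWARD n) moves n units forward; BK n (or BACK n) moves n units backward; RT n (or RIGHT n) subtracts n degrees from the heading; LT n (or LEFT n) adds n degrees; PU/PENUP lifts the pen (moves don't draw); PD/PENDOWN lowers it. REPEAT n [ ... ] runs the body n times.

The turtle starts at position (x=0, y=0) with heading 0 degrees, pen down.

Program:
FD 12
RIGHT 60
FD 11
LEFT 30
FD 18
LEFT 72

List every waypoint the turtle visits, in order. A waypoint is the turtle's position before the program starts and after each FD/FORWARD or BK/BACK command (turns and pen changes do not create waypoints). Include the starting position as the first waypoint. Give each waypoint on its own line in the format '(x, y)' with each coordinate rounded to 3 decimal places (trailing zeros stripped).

Answer: (0, 0)
(12, 0)
(17.5, -9.526)
(33.088, -18.526)

Derivation:
Executing turtle program step by step:
Start: pos=(0,0), heading=0, pen down
FD 12: (0,0) -> (12,0) [heading=0, draw]
RT 60: heading 0 -> 300
FD 11: (12,0) -> (17.5,-9.526) [heading=300, draw]
LT 30: heading 300 -> 330
FD 18: (17.5,-9.526) -> (33.088,-18.526) [heading=330, draw]
LT 72: heading 330 -> 42
Final: pos=(33.088,-18.526), heading=42, 3 segment(s) drawn
Waypoints (4 total):
(0, 0)
(12, 0)
(17.5, -9.526)
(33.088, -18.526)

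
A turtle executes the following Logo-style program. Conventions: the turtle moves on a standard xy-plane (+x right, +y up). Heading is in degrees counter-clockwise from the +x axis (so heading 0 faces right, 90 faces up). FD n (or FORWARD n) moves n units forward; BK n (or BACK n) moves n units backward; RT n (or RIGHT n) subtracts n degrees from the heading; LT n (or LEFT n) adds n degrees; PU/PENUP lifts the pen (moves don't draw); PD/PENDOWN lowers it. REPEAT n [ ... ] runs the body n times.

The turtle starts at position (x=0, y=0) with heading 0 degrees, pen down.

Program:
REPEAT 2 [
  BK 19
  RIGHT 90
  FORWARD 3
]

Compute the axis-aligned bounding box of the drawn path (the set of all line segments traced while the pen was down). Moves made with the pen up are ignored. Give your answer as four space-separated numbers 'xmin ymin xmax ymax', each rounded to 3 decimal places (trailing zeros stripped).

Answer: -22 -3 0 16

Derivation:
Executing turtle program step by step:
Start: pos=(0,0), heading=0, pen down
REPEAT 2 [
  -- iteration 1/2 --
  BK 19: (0,0) -> (-19,0) [heading=0, draw]
  RT 90: heading 0 -> 270
  FD 3: (-19,0) -> (-19,-3) [heading=270, draw]
  -- iteration 2/2 --
  BK 19: (-19,-3) -> (-19,16) [heading=270, draw]
  RT 90: heading 270 -> 180
  FD 3: (-19,16) -> (-22,16) [heading=180, draw]
]
Final: pos=(-22,16), heading=180, 4 segment(s) drawn

Segment endpoints: x in {-22, -19, 0}, y in {-3, 0, 16}
xmin=-22, ymin=-3, xmax=0, ymax=16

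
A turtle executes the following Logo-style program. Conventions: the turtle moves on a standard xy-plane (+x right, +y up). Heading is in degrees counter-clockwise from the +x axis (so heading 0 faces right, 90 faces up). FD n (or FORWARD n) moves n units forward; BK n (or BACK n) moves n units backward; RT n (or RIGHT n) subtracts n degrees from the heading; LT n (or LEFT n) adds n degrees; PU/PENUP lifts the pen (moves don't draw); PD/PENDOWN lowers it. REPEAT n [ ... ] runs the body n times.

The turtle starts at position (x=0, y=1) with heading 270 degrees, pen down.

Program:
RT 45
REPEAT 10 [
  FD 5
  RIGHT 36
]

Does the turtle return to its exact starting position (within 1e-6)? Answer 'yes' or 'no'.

Answer: yes

Derivation:
Executing turtle program step by step:
Start: pos=(0,1), heading=270, pen down
RT 45: heading 270 -> 225
REPEAT 10 [
  -- iteration 1/10 --
  FD 5: (0,1) -> (-3.536,-2.536) [heading=225, draw]
  RT 36: heading 225 -> 189
  -- iteration 2/10 --
  FD 5: (-3.536,-2.536) -> (-8.474,-3.318) [heading=189, draw]
  RT 36: heading 189 -> 153
  -- iteration 3/10 --
  FD 5: (-8.474,-3.318) -> (-12.929,-1.048) [heading=153, draw]
  RT 36: heading 153 -> 117
  -- iteration 4/10 --
  FD 5: (-12.929,-1.048) -> (-15.199,3.407) [heading=117, draw]
  RT 36: heading 117 -> 81
  -- iteration 5/10 --
  FD 5: (-15.199,3.407) -> (-14.417,8.346) [heading=81, draw]
  RT 36: heading 81 -> 45
  -- iteration 6/10 --
  FD 5: (-14.417,8.346) -> (-10.881,11.881) [heading=45, draw]
  RT 36: heading 45 -> 9
  -- iteration 7/10 --
  FD 5: (-10.881,11.881) -> (-5.943,12.663) [heading=9, draw]
  RT 36: heading 9 -> 333
  -- iteration 8/10 --
  FD 5: (-5.943,12.663) -> (-1.488,10.393) [heading=333, draw]
  RT 36: heading 333 -> 297
  -- iteration 9/10 --
  FD 5: (-1.488,10.393) -> (0.782,5.938) [heading=297, draw]
  RT 36: heading 297 -> 261
  -- iteration 10/10 --
  FD 5: (0.782,5.938) -> (0,1) [heading=261, draw]
  RT 36: heading 261 -> 225
]
Final: pos=(0,1), heading=225, 10 segment(s) drawn

Start position: (0, 1)
Final position: (0, 1)
Distance = 0; < 1e-6 -> CLOSED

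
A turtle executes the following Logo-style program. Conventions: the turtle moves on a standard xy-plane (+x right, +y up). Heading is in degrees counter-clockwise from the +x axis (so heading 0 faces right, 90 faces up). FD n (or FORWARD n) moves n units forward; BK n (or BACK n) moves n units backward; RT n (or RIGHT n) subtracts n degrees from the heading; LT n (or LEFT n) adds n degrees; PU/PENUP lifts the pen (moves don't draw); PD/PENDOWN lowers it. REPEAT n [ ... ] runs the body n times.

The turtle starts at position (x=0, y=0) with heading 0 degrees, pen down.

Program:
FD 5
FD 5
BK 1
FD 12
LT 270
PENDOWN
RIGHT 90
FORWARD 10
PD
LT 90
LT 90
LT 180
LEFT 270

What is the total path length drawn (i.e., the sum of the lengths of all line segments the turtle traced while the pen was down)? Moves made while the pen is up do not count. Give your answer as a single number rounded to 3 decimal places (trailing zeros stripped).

Answer: 33

Derivation:
Executing turtle program step by step:
Start: pos=(0,0), heading=0, pen down
FD 5: (0,0) -> (5,0) [heading=0, draw]
FD 5: (5,0) -> (10,0) [heading=0, draw]
BK 1: (10,0) -> (9,0) [heading=0, draw]
FD 12: (9,0) -> (21,0) [heading=0, draw]
LT 270: heading 0 -> 270
PD: pen down
RT 90: heading 270 -> 180
FD 10: (21,0) -> (11,0) [heading=180, draw]
PD: pen down
LT 90: heading 180 -> 270
LT 90: heading 270 -> 0
LT 180: heading 0 -> 180
LT 270: heading 180 -> 90
Final: pos=(11,0), heading=90, 5 segment(s) drawn

Segment lengths:
  seg 1: (0,0) -> (5,0), length = 5
  seg 2: (5,0) -> (10,0), length = 5
  seg 3: (10,0) -> (9,0), length = 1
  seg 4: (9,0) -> (21,0), length = 12
  seg 5: (21,0) -> (11,0), length = 10
Total = 33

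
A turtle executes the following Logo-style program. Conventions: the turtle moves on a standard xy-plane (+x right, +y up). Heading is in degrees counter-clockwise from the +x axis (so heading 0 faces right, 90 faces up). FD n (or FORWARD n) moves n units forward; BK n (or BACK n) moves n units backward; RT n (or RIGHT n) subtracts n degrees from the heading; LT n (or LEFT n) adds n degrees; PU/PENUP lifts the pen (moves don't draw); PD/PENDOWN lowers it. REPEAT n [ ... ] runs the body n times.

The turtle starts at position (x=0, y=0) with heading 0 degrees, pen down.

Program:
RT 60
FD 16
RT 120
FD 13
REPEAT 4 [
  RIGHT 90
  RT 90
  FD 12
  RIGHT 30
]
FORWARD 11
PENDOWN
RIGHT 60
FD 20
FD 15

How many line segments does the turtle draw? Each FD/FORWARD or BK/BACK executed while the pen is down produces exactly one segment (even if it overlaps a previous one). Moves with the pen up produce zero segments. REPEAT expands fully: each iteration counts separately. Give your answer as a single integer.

Answer: 9

Derivation:
Executing turtle program step by step:
Start: pos=(0,0), heading=0, pen down
RT 60: heading 0 -> 300
FD 16: (0,0) -> (8,-13.856) [heading=300, draw]
RT 120: heading 300 -> 180
FD 13: (8,-13.856) -> (-5,-13.856) [heading=180, draw]
REPEAT 4 [
  -- iteration 1/4 --
  RT 90: heading 180 -> 90
  RT 90: heading 90 -> 0
  FD 12: (-5,-13.856) -> (7,-13.856) [heading=0, draw]
  RT 30: heading 0 -> 330
  -- iteration 2/4 --
  RT 90: heading 330 -> 240
  RT 90: heading 240 -> 150
  FD 12: (7,-13.856) -> (-3.392,-7.856) [heading=150, draw]
  RT 30: heading 150 -> 120
  -- iteration 3/4 --
  RT 90: heading 120 -> 30
  RT 90: heading 30 -> 300
  FD 12: (-3.392,-7.856) -> (2.608,-18.249) [heading=300, draw]
  RT 30: heading 300 -> 270
  -- iteration 4/4 --
  RT 90: heading 270 -> 180
  RT 90: heading 180 -> 90
  FD 12: (2.608,-18.249) -> (2.608,-6.249) [heading=90, draw]
  RT 30: heading 90 -> 60
]
FD 11: (2.608,-6.249) -> (8.108,3.278) [heading=60, draw]
PD: pen down
RT 60: heading 60 -> 0
FD 20: (8.108,3.278) -> (28.108,3.278) [heading=0, draw]
FD 15: (28.108,3.278) -> (43.108,3.278) [heading=0, draw]
Final: pos=(43.108,3.278), heading=0, 9 segment(s) drawn
Segments drawn: 9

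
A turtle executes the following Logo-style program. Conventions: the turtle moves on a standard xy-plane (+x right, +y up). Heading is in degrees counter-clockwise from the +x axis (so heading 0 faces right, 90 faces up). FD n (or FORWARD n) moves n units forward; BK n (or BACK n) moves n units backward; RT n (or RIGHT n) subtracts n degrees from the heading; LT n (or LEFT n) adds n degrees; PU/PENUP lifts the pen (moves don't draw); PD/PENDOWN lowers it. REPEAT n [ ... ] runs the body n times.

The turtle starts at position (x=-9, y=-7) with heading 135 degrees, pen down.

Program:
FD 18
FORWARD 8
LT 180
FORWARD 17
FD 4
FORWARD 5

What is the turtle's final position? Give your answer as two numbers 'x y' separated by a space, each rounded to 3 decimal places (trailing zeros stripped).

Executing turtle program step by step:
Start: pos=(-9,-7), heading=135, pen down
FD 18: (-9,-7) -> (-21.728,5.728) [heading=135, draw]
FD 8: (-21.728,5.728) -> (-27.385,11.385) [heading=135, draw]
LT 180: heading 135 -> 315
FD 17: (-27.385,11.385) -> (-15.364,-0.636) [heading=315, draw]
FD 4: (-15.364,-0.636) -> (-12.536,-3.464) [heading=315, draw]
FD 5: (-12.536,-3.464) -> (-9,-7) [heading=315, draw]
Final: pos=(-9,-7), heading=315, 5 segment(s) drawn

Answer: -9 -7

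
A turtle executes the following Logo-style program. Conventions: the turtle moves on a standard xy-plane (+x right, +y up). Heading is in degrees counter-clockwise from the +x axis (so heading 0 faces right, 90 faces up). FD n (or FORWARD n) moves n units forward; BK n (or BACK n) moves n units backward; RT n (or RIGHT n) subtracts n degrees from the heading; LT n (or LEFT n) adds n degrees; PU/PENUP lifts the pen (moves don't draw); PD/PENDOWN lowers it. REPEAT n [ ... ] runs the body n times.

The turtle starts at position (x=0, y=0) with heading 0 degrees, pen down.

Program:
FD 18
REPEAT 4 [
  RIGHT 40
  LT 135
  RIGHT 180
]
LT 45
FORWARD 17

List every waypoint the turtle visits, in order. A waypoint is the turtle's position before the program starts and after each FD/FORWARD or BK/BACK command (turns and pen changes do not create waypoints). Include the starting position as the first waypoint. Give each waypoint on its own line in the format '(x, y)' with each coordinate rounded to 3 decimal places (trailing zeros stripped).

Answer: (0, 0)
(18, 0)
(25.185, 15.407)

Derivation:
Executing turtle program step by step:
Start: pos=(0,0), heading=0, pen down
FD 18: (0,0) -> (18,0) [heading=0, draw]
REPEAT 4 [
  -- iteration 1/4 --
  RT 40: heading 0 -> 320
  LT 135: heading 320 -> 95
  RT 180: heading 95 -> 275
  -- iteration 2/4 --
  RT 40: heading 275 -> 235
  LT 135: heading 235 -> 10
  RT 180: heading 10 -> 190
  -- iteration 3/4 --
  RT 40: heading 190 -> 150
  LT 135: heading 150 -> 285
  RT 180: heading 285 -> 105
  -- iteration 4/4 --
  RT 40: heading 105 -> 65
  LT 135: heading 65 -> 200
  RT 180: heading 200 -> 20
]
LT 45: heading 20 -> 65
FD 17: (18,0) -> (25.185,15.407) [heading=65, draw]
Final: pos=(25.185,15.407), heading=65, 2 segment(s) drawn
Waypoints (3 total):
(0, 0)
(18, 0)
(25.185, 15.407)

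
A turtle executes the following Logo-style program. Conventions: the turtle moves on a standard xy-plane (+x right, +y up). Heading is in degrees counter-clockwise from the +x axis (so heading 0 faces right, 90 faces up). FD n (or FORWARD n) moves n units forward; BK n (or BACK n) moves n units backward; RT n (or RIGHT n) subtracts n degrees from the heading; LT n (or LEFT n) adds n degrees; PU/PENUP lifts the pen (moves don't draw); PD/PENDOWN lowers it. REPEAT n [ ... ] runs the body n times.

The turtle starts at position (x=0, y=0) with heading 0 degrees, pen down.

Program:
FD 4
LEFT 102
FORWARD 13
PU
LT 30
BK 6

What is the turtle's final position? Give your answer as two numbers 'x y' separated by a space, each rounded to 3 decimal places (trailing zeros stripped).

Executing turtle program step by step:
Start: pos=(0,0), heading=0, pen down
FD 4: (0,0) -> (4,0) [heading=0, draw]
LT 102: heading 0 -> 102
FD 13: (4,0) -> (1.297,12.716) [heading=102, draw]
PU: pen up
LT 30: heading 102 -> 132
BK 6: (1.297,12.716) -> (5.312,8.257) [heading=132, move]
Final: pos=(5.312,8.257), heading=132, 2 segment(s) drawn

Answer: 5.312 8.257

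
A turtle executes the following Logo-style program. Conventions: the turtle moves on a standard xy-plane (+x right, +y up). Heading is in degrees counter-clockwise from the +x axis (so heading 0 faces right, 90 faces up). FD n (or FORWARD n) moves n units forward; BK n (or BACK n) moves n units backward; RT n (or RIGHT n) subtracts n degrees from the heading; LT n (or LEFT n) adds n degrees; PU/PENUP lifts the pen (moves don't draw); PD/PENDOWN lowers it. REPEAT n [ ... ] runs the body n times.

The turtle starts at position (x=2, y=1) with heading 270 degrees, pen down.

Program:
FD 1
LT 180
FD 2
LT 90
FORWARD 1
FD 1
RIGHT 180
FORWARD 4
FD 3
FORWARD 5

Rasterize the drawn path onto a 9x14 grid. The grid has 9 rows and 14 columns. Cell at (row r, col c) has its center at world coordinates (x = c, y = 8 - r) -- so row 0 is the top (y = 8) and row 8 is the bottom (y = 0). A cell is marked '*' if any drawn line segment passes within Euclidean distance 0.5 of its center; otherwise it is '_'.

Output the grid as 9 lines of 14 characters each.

Answer: ______________
______________
______________
______________
______________
______________
*************_
__*___________
__*___________

Derivation:
Segment 0: (2,1) -> (2,0)
Segment 1: (2,0) -> (2,2)
Segment 2: (2,2) -> (1,2)
Segment 3: (1,2) -> (0,2)
Segment 4: (0,2) -> (4,2)
Segment 5: (4,2) -> (7,2)
Segment 6: (7,2) -> (12,2)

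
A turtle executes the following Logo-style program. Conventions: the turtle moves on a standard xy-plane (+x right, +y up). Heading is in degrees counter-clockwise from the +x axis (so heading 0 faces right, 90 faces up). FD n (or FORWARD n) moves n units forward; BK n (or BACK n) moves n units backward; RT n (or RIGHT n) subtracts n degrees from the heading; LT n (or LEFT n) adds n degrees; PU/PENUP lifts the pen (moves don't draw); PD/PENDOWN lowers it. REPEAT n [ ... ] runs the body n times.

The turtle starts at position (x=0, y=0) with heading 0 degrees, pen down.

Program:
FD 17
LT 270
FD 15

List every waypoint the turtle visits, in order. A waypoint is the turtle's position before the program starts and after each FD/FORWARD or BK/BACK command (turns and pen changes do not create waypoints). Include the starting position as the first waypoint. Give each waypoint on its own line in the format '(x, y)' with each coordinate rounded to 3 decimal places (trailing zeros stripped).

Executing turtle program step by step:
Start: pos=(0,0), heading=0, pen down
FD 17: (0,0) -> (17,0) [heading=0, draw]
LT 270: heading 0 -> 270
FD 15: (17,0) -> (17,-15) [heading=270, draw]
Final: pos=(17,-15), heading=270, 2 segment(s) drawn
Waypoints (3 total):
(0, 0)
(17, 0)
(17, -15)

Answer: (0, 0)
(17, 0)
(17, -15)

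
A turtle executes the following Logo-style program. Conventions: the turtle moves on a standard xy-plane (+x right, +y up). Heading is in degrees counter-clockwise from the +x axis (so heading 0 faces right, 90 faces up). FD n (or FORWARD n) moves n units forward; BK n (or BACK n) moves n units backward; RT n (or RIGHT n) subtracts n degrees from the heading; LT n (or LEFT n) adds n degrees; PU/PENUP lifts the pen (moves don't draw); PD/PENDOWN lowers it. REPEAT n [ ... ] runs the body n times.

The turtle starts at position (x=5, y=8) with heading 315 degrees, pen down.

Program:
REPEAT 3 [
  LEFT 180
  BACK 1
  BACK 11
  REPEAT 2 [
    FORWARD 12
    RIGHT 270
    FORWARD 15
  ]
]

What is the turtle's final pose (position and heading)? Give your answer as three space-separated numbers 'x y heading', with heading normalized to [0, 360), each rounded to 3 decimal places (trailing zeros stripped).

Executing turtle program step by step:
Start: pos=(5,8), heading=315, pen down
REPEAT 3 [
  -- iteration 1/3 --
  LT 180: heading 315 -> 135
  BK 1: (5,8) -> (5.707,7.293) [heading=135, draw]
  BK 11: (5.707,7.293) -> (13.485,-0.485) [heading=135, draw]
  REPEAT 2 [
    -- iteration 1/2 --
    FD 12: (13.485,-0.485) -> (5,8) [heading=135, draw]
    RT 270: heading 135 -> 225
    FD 15: (5,8) -> (-5.607,-2.607) [heading=225, draw]
    -- iteration 2/2 --
    FD 12: (-5.607,-2.607) -> (-14.092,-11.092) [heading=225, draw]
    RT 270: heading 225 -> 315
    FD 15: (-14.092,-11.092) -> (-3.485,-21.698) [heading=315, draw]
  ]
  -- iteration 2/3 --
  LT 180: heading 315 -> 135
  BK 1: (-3.485,-21.698) -> (-2.778,-22.406) [heading=135, draw]
  BK 11: (-2.778,-22.406) -> (5,-30.184) [heading=135, draw]
  REPEAT 2 [
    -- iteration 1/2 --
    FD 12: (5,-30.184) -> (-3.485,-21.698) [heading=135, draw]
    RT 270: heading 135 -> 225
    FD 15: (-3.485,-21.698) -> (-14.092,-32.305) [heading=225, draw]
    -- iteration 2/2 --
    FD 12: (-14.092,-32.305) -> (-22.577,-40.79) [heading=225, draw]
    RT 270: heading 225 -> 315
    FD 15: (-22.577,-40.79) -> (-11.971,-51.397) [heading=315, draw]
  ]
  -- iteration 3/3 --
  LT 180: heading 315 -> 135
  BK 1: (-11.971,-51.397) -> (-11.263,-52.104) [heading=135, draw]
  BK 11: (-11.263,-52.104) -> (-3.485,-59.882) [heading=135, draw]
  REPEAT 2 [
    -- iteration 1/2 --
    FD 12: (-3.485,-59.882) -> (-11.971,-51.397) [heading=135, draw]
    RT 270: heading 135 -> 225
    FD 15: (-11.971,-51.397) -> (-22.577,-62.004) [heading=225, draw]
    -- iteration 2/2 --
    FD 12: (-22.577,-62.004) -> (-31.062,-70.489) [heading=225, draw]
    RT 270: heading 225 -> 315
    FD 15: (-31.062,-70.489) -> (-20.456,-81.095) [heading=315, draw]
  ]
]
Final: pos=(-20.456,-81.095), heading=315, 18 segment(s) drawn

Answer: -20.456 -81.095 315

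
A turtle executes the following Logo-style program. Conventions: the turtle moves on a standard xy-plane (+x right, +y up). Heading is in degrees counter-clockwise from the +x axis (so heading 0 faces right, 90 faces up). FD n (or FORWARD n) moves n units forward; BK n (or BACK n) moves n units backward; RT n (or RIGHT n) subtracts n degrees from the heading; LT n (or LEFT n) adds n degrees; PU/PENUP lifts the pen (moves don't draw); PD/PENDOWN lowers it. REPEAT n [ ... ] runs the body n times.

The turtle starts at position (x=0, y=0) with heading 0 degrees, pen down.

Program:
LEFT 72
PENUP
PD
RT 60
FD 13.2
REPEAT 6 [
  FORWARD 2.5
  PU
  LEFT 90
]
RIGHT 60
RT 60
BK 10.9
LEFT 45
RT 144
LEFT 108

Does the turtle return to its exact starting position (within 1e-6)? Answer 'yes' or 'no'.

Executing turtle program step by step:
Start: pos=(0,0), heading=0, pen down
LT 72: heading 0 -> 72
PU: pen up
PD: pen down
RT 60: heading 72 -> 12
FD 13.2: (0,0) -> (12.912,2.744) [heading=12, draw]
REPEAT 6 [
  -- iteration 1/6 --
  FD 2.5: (12.912,2.744) -> (15.357,3.264) [heading=12, draw]
  PU: pen up
  LT 90: heading 12 -> 102
  -- iteration 2/6 --
  FD 2.5: (15.357,3.264) -> (14.837,5.71) [heading=102, move]
  PU: pen up
  LT 90: heading 102 -> 192
  -- iteration 3/6 --
  FD 2.5: (14.837,5.71) -> (12.392,5.19) [heading=192, move]
  PU: pen up
  LT 90: heading 192 -> 282
  -- iteration 4/6 --
  FD 2.5: (12.392,5.19) -> (12.912,2.744) [heading=282, move]
  PU: pen up
  LT 90: heading 282 -> 12
  -- iteration 5/6 --
  FD 2.5: (12.912,2.744) -> (15.357,3.264) [heading=12, move]
  PU: pen up
  LT 90: heading 12 -> 102
  -- iteration 6/6 --
  FD 2.5: (15.357,3.264) -> (14.837,5.71) [heading=102, move]
  PU: pen up
  LT 90: heading 102 -> 192
]
RT 60: heading 192 -> 132
RT 60: heading 132 -> 72
BK 10.9: (14.837,5.71) -> (11.469,-4.657) [heading=72, move]
LT 45: heading 72 -> 117
RT 144: heading 117 -> 333
LT 108: heading 333 -> 81
Final: pos=(11.469,-4.657), heading=81, 2 segment(s) drawn

Start position: (0, 0)
Final position: (11.469, -4.657)
Distance = 12.378; >= 1e-6 -> NOT closed

Answer: no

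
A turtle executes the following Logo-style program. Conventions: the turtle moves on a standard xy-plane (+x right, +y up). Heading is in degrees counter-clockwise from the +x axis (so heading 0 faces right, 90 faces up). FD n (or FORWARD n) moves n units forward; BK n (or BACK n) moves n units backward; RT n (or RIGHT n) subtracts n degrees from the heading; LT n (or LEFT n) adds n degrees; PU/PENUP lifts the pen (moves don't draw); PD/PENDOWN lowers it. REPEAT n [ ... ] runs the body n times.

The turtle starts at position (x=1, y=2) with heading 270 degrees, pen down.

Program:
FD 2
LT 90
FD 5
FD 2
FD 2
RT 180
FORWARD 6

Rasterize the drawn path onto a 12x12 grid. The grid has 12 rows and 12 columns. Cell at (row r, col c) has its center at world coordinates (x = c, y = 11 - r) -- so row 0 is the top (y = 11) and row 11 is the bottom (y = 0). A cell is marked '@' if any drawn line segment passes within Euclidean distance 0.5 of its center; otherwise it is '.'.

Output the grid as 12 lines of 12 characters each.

Answer: ............
............
............
............
............
............
............
............
............
.@..........
.@..........
.@@@@@@@@@@.

Derivation:
Segment 0: (1,2) -> (1,0)
Segment 1: (1,0) -> (6,-0)
Segment 2: (6,-0) -> (8,-0)
Segment 3: (8,-0) -> (10,-0)
Segment 4: (10,-0) -> (4,-0)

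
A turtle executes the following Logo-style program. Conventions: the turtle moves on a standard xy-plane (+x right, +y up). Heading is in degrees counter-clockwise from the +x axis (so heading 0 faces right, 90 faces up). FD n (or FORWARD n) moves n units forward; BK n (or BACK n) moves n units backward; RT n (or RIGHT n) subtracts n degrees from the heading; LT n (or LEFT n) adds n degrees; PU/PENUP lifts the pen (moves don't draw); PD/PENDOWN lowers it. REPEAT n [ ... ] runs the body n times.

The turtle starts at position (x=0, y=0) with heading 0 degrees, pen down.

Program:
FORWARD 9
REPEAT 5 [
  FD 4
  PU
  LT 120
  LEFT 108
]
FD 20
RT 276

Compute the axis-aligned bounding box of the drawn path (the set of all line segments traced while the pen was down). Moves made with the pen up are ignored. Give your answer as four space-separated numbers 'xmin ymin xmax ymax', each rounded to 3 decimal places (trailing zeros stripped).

Executing turtle program step by step:
Start: pos=(0,0), heading=0, pen down
FD 9: (0,0) -> (9,0) [heading=0, draw]
REPEAT 5 [
  -- iteration 1/5 --
  FD 4: (9,0) -> (13,0) [heading=0, draw]
  PU: pen up
  LT 120: heading 0 -> 120
  LT 108: heading 120 -> 228
  -- iteration 2/5 --
  FD 4: (13,0) -> (10.323,-2.973) [heading=228, move]
  PU: pen up
  LT 120: heading 228 -> 348
  LT 108: heading 348 -> 96
  -- iteration 3/5 --
  FD 4: (10.323,-2.973) -> (9.905,1.006) [heading=96, move]
  PU: pen up
  LT 120: heading 96 -> 216
  LT 108: heading 216 -> 324
  -- iteration 4/5 --
  FD 4: (9.905,1.006) -> (13.141,-1.346) [heading=324, move]
  PU: pen up
  LT 120: heading 324 -> 84
  LT 108: heading 84 -> 192
  -- iteration 5/5 --
  FD 4: (13.141,-1.346) -> (9.229,-2.177) [heading=192, move]
  PU: pen up
  LT 120: heading 192 -> 312
  LT 108: heading 312 -> 60
]
FD 20: (9.229,-2.177) -> (19.229,15.143) [heading=60, move]
RT 276: heading 60 -> 144
Final: pos=(19.229,15.143), heading=144, 2 segment(s) drawn

Segment endpoints: x in {0, 9, 13}, y in {0}
xmin=0, ymin=0, xmax=13, ymax=0

Answer: 0 0 13 0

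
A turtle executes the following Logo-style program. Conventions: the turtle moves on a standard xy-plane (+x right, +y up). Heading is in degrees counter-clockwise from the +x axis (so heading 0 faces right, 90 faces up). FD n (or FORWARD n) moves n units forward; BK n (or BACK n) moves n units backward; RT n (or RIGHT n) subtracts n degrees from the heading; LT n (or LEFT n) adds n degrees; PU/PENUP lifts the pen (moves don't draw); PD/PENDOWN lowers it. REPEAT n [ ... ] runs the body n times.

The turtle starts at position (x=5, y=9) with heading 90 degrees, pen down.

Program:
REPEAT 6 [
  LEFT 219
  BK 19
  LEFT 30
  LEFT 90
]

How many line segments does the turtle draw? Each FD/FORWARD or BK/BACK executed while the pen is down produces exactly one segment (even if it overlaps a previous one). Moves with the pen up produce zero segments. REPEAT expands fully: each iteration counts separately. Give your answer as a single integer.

Answer: 6

Derivation:
Executing turtle program step by step:
Start: pos=(5,9), heading=90, pen down
REPEAT 6 [
  -- iteration 1/6 --
  LT 219: heading 90 -> 309
  BK 19: (5,9) -> (-6.957,23.766) [heading=309, draw]
  LT 30: heading 309 -> 339
  LT 90: heading 339 -> 69
  -- iteration 2/6 --
  LT 219: heading 69 -> 288
  BK 19: (-6.957,23.766) -> (-12.828,41.836) [heading=288, draw]
  LT 30: heading 288 -> 318
  LT 90: heading 318 -> 48
  -- iteration 3/6 --
  LT 219: heading 48 -> 267
  BK 19: (-12.828,41.836) -> (-11.834,60.81) [heading=267, draw]
  LT 30: heading 267 -> 297
  LT 90: heading 297 -> 27
  -- iteration 4/6 --
  LT 219: heading 27 -> 246
  BK 19: (-11.834,60.81) -> (-4.106,78.167) [heading=246, draw]
  LT 30: heading 246 -> 276
  LT 90: heading 276 -> 6
  -- iteration 5/6 --
  LT 219: heading 6 -> 225
  BK 19: (-4.106,78.167) -> (9.329,91.602) [heading=225, draw]
  LT 30: heading 225 -> 255
  LT 90: heading 255 -> 345
  -- iteration 6/6 --
  LT 219: heading 345 -> 204
  BK 19: (9.329,91.602) -> (26.686,99.33) [heading=204, draw]
  LT 30: heading 204 -> 234
  LT 90: heading 234 -> 324
]
Final: pos=(26.686,99.33), heading=324, 6 segment(s) drawn
Segments drawn: 6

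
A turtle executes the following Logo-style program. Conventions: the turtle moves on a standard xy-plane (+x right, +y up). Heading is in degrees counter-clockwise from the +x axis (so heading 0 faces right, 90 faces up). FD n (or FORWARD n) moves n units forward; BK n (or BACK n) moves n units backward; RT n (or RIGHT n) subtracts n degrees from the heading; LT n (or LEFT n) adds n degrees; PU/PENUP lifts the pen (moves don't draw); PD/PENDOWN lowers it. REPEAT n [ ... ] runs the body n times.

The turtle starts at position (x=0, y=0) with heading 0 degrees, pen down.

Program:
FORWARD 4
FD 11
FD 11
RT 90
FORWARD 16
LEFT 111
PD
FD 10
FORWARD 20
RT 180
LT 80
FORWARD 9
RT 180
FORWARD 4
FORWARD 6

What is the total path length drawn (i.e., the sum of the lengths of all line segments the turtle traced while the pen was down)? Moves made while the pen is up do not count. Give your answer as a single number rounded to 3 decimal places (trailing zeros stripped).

Executing turtle program step by step:
Start: pos=(0,0), heading=0, pen down
FD 4: (0,0) -> (4,0) [heading=0, draw]
FD 11: (4,0) -> (15,0) [heading=0, draw]
FD 11: (15,0) -> (26,0) [heading=0, draw]
RT 90: heading 0 -> 270
FD 16: (26,0) -> (26,-16) [heading=270, draw]
LT 111: heading 270 -> 21
PD: pen down
FD 10: (26,-16) -> (35.336,-12.416) [heading=21, draw]
FD 20: (35.336,-12.416) -> (54.007,-5.249) [heading=21, draw]
RT 180: heading 21 -> 201
LT 80: heading 201 -> 281
FD 9: (54.007,-5.249) -> (55.725,-14.084) [heading=281, draw]
RT 180: heading 281 -> 101
FD 4: (55.725,-14.084) -> (54.961,-10.157) [heading=101, draw]
FD 6: (54.961,-10.157) -> (53.817,-4.267) [heading=101, draw]
Final: pos=(53.817,-4.267), heading=101, 9 segment(s) drawn

Segment lengths:
  seg 1: (0,0) -> (4,0), length = 4
  seg 2: (4,0) -> (15,0), length = 11
  seg 3: (15,0) -> (26,0), length = 11
  seg 4: (26,0) -> (26,-16), length = 16
  seg 5: (26,-16) -> (35.336,-12.416), length = 10
  seg 6: (35.336,-12.416) -> (54.007,-5.249), length = 20
  seg 7: (54.007,-5.249) -> (55.725,-14.084), length = 9
  seg 8: (55.725,-14.084) -> (54.961,-10.157), length = 4
  seg 9: (54.961,-10.157) -> (53.817,-4.267), length = 6
Total = 91

Answer: 91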